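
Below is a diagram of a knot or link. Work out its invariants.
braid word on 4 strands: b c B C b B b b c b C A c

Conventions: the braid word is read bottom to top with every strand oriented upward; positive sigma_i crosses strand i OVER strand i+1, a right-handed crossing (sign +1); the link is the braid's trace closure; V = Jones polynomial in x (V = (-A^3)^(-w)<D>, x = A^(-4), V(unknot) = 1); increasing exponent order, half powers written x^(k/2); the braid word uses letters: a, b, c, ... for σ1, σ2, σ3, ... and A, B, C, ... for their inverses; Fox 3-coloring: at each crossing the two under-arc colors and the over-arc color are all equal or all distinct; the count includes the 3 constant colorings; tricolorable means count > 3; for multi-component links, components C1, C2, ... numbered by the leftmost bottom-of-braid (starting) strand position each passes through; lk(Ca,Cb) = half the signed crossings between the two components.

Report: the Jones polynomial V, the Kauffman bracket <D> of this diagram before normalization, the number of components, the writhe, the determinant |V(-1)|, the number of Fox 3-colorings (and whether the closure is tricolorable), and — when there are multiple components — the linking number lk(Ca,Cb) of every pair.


V(x) = x + x^3 - x^4
bracket: A^-7 - A^-3 - A^5, w = +3
1 component, writhe +3, over 13 crossings
det 3, colorings 9 of 3^13 — tricolorable
observation: V spans 3 powers of x: at least 3 crossings in any diagram


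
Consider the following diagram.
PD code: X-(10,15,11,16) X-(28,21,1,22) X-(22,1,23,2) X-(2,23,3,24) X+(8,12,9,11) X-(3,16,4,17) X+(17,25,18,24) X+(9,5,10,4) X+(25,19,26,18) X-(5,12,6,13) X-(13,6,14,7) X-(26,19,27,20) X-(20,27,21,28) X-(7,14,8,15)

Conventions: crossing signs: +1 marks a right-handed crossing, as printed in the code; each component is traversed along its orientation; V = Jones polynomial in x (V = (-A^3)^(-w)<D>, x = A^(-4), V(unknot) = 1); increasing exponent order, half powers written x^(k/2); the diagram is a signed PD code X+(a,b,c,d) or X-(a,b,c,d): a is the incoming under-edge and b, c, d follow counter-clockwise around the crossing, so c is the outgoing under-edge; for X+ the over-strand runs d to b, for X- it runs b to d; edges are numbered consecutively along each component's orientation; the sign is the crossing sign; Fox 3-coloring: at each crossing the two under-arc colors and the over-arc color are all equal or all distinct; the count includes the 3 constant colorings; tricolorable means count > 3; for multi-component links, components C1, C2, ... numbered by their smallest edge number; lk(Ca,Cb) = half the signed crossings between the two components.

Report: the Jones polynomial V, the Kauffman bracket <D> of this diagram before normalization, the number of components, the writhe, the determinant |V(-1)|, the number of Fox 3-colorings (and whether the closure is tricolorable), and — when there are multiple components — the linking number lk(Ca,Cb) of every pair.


Jones polynomial: V(x) = x^-8 - 2x^-7 + x^-6 - 2x^-5 + 2x^-4 + x^-2
<D> = A^-10 + 2A^-2 - 2A^2 + A^6 - 2A^10 + A^14; writhe -6
components 1, writhe -6 (14 crossings)
3-colorings: 27 of 3^14, det 9 — tricolorable
note: w = -6 (over 14 crossings) is diagram-only; (-A^3)^(6) removes it from V


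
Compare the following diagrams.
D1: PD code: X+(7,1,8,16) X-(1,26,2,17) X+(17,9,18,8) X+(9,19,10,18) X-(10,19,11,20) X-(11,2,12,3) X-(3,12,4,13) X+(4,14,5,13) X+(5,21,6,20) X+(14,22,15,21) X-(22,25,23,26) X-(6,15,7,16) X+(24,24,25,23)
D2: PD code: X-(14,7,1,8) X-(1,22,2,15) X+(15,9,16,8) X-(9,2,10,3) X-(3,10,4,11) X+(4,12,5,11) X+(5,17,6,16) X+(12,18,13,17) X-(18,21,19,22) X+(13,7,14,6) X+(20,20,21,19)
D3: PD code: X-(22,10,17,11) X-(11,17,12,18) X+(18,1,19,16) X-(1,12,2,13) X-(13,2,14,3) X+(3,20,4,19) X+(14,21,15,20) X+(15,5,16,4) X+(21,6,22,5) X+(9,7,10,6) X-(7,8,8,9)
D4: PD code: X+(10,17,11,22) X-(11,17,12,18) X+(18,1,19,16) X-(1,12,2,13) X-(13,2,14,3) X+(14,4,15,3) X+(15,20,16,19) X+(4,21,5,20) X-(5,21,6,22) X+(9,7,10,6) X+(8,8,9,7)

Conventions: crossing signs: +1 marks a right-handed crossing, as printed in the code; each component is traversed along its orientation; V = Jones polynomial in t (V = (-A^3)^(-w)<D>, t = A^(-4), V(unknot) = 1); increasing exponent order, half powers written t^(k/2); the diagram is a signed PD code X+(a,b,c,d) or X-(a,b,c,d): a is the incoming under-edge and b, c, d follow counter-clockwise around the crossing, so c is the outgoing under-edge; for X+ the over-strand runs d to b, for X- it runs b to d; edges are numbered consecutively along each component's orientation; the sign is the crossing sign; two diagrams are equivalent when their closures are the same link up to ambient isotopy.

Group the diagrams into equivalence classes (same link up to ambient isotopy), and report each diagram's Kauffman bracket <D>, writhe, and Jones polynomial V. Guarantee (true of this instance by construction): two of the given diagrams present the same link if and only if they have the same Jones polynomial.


equivalence classes: {D1, D2, D3, D4}
D1 (bracket A^-7 + A; 13 crossings at w = +1): V = -t^(1/2) - t^(5/2)
V(D2) = -t^(1/2) - t^(5/2)  [11 crossings, <D> = A^-7 + A, w = +1]
V(D3) = -t^(1/2) - t^(5/2)  [11 crossings, <D> = A^-7 + A, w = +1]
V(D4) = -t^(1/2) - t^(5/2)  [11 crossings, <D> = A^-1 + A^7, w = +3]
key observation: all 4 diagrams share one V(t), hence one class


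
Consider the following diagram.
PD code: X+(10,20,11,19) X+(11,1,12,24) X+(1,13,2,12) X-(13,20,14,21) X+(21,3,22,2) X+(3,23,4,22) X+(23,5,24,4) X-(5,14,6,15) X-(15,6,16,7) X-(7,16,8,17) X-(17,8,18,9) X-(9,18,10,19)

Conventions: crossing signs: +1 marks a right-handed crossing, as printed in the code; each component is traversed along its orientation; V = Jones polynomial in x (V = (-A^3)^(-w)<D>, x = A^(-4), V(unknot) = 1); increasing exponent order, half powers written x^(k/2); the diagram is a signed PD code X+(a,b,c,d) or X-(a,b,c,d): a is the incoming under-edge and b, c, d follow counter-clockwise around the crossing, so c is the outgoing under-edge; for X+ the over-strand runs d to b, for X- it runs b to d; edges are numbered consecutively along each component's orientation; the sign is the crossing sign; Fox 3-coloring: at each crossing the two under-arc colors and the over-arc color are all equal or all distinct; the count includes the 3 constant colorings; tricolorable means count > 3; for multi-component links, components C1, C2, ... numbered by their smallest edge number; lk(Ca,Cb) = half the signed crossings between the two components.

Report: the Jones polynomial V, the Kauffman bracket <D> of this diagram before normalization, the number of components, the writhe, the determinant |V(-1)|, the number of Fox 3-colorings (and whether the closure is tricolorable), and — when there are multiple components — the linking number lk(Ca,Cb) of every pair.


V(x) = -x^-5 + 2x^-4 - 4x^-3 + 6x^-2 - 7x^-1 + 9 - 7x + 6x^2 - 4x^3 + 2x^4 - x^5
bracket: -A^-20 + 2A^-16 - 4A^-12 + 6A^-8 - 7A^-4 + 9 - 7A^4 + 6A^8 - 4A^12 + 2A^16 - A^20, w = 0
1 component, writhe 0, over 12 crossings
det 49, colorings 3 of 3^12 — not tricolorable
observation: det 49 = |V(-1)|; not divisible by 3, so not tricolorable


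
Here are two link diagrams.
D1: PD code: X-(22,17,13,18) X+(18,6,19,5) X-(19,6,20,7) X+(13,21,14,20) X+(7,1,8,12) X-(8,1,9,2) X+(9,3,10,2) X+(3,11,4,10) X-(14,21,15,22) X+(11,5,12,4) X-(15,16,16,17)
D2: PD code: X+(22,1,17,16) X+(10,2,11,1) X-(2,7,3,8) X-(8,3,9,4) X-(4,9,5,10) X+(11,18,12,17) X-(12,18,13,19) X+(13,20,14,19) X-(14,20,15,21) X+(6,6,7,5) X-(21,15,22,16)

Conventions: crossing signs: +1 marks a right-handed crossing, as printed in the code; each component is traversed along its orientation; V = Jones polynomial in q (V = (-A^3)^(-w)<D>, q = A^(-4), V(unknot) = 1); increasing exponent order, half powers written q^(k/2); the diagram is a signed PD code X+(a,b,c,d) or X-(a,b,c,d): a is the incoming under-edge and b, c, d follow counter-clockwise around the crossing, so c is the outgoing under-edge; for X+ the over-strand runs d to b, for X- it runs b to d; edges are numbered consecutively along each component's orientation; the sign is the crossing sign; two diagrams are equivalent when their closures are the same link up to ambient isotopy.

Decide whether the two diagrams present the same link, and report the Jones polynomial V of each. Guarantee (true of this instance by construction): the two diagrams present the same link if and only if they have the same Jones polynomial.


equivalent: no
V(D1) = -q^(1/2) - q^(3/2) - q^(5/2) + q^(9/2)  (w +1, c 11, <D> = -A^-15 + A^-7 + A^-3 + A)
V(D2) = q^(-9/2) - q^(-5/2) - q^(-3/2) - q^(-1/2)  (w -1, c 11, <D> = A^-1 + A^3 + A^7 - A^15)
why: 2 values of V(q) split the 2 diagrams


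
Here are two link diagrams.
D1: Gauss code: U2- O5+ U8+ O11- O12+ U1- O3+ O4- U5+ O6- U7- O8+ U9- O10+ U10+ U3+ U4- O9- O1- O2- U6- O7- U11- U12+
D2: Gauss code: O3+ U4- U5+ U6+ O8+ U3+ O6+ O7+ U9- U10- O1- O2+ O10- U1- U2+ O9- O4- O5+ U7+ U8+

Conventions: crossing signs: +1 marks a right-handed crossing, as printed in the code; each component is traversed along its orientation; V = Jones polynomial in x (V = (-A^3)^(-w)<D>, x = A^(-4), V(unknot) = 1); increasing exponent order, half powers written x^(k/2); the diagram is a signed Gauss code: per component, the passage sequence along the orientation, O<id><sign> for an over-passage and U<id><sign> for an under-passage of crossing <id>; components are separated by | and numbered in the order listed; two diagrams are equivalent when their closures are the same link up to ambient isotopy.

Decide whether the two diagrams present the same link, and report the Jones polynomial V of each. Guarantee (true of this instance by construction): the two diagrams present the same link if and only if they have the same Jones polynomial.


same link: no
V(D1) = -x^-4 + x^-3 + x^-1  [12 crossings, <D> = A^-2 + A^6 - A^10, w = -2]
V(D2) = x + x^3 - x^4  [10 crossings, <D> = -A^-10 + A^-6 + A^2, w = +2]
insight: 2 classes among 2 diagrams; unequal V(x) rules out equality


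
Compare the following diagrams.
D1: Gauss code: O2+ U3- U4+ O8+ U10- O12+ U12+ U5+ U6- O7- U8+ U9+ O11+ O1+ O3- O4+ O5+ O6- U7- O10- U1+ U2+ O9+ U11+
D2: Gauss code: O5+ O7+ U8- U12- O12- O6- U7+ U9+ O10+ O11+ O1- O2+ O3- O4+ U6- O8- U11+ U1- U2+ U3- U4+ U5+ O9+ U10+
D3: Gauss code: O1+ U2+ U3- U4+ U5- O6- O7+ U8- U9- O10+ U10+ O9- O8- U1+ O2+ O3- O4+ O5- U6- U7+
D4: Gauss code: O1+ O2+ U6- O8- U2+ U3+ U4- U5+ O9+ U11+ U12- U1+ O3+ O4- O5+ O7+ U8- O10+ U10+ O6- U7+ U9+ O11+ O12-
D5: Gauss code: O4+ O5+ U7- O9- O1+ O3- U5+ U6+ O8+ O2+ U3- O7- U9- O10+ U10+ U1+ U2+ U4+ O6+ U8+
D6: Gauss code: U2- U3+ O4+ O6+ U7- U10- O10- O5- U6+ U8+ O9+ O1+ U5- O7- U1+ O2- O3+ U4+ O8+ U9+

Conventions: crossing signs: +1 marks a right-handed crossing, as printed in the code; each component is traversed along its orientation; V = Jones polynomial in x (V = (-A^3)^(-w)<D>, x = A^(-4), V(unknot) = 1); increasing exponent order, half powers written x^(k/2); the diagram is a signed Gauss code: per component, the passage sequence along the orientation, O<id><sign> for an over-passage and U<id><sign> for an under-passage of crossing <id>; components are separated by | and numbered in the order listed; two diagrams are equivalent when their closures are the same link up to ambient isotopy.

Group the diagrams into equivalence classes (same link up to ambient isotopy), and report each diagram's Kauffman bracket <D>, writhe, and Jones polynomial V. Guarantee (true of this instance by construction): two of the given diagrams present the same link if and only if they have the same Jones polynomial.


classes: {D1, D2, D4, D5, D6} | {D3}
V(D1) = x^-1 - 1 + 2x - 2x^2 + 2x^3 - 2x^4 + x^5  [12 crossings, <D> = A^-8 - 2A^-4 + 2 - 2A^4 + 2A^8 - A^12 + A^16, w = +4]
V(D2) = x^-1 - 1 + 2x - 2x^2 + 2x^3 - 2x^4 + x^5  (w +2, c 12, <D> = A^-14 - 2A^-10 + 2A^-6 - 2A^-2 + 2A^2 - A^6 + A^10)
V(D3) = 1  [10 crossings, <D> = 1, w = 0]
V(D4) = x^-1 - 1 + 2x - 2x^2 + 2x^3 - 2x^4 + x^5  [12 crossings, <D> = A^-8 - 2A^-4 + 2 - 2A^4 + 2A^8 - A^12 + A^16, w = +4]
D5 (bracket A^-8 - 2A^-4 + 2 - 2A^4 + 2A^8 - A^12 + A^16; 10 crossings at w = +4): V = x^-1 - 1 + 2x - 2x^2 + 2x^3 - 2x^4 + x^5
V(D6) = x^-1 - 1 + 2x - 2x^2 + 2x^3 - 2x^4 + x^5  [10 crossings, <D> = A^-14 - 2A^-10 + 2A^-6 - 2A^-2 + 2A^2 - A^6 + A^10, w = +2]
note: 2 values of V(x) split the 6 diagrams


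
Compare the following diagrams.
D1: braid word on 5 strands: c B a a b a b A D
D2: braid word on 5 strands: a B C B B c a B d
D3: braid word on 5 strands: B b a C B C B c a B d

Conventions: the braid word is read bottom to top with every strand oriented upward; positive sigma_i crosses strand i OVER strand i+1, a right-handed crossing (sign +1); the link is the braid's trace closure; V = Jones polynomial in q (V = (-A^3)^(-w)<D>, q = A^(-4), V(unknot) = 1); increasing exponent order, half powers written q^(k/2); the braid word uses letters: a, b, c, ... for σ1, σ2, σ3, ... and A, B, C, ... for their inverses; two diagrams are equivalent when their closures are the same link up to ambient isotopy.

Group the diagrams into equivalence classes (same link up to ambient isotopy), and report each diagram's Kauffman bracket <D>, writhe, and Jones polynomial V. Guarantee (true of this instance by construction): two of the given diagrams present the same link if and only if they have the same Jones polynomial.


equivalence classes: {D1} | {D2, D3}
D1 (bracket -A^-9 + A^-1 + A^3 + A^7; 9 crossings at w = +3): V = -q^(1/2) - q^(3/2) - q^(5/2) + q^(9/2)
V(D2) = -q^(-9/2) + q^(-7/2) - 2q^(-5/2) + 2q^(-3/2) - 2q^(-1/2) + q^(1/2) - q^(3/2)  (w -1, c 9, <D> = A^-9 - A^-5 + 2A^-1 - 2A^3 + 2A^7 - A^11 + A^15)
V(D3) = -q^(-9/2) + q^(-7/2) - 2q^(-5/2) + 2q^(-3/2) - 2q^(-1/2) + q^(1/2) - q^(3/2)  [11 crossings, <D> = A^-9 - A^-5 + 2A^-1 - 2A^3 + 2A^7 - A^11 + A^15, w = -1]
key observation: 2 values of V(q) split the 3 diagrams


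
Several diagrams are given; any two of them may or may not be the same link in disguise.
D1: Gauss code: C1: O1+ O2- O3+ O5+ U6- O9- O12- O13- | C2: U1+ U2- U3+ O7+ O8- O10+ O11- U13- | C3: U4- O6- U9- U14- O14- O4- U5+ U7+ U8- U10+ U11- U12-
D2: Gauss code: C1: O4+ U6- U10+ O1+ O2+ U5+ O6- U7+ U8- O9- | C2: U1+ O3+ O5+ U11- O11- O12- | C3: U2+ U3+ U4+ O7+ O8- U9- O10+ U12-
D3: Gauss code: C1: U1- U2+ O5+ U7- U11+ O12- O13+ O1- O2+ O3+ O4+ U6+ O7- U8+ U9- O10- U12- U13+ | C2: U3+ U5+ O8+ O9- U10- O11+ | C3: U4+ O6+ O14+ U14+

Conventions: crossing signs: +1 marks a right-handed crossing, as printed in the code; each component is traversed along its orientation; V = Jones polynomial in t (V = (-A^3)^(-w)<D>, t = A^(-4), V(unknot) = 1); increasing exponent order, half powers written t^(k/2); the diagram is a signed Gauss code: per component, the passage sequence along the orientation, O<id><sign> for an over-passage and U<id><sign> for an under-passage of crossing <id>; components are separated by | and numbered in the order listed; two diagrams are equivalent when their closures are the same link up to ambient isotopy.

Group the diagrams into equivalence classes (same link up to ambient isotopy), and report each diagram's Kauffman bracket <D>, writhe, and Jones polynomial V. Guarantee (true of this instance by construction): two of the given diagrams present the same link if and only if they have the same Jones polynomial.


grouping into links: {D1} | {D2, D3}
V(D1) = t^-3 + t^-2 + t^-1 + 1  (w -4, c 14, <D> = A^-12 + A^-8 + A^-4 + 1)
V(D2) = t + 2t^3 + t^5  (w +2, c 12, <D> = A^-14 + 2A^-6 + A^2)
D3 (bracket A^-8 + 2 + A^8; 14 crossings at w = +4): V = t + 2t^3 + t^5
why: 2 classes among 3 diagrams; unequal V(t) rules out equality


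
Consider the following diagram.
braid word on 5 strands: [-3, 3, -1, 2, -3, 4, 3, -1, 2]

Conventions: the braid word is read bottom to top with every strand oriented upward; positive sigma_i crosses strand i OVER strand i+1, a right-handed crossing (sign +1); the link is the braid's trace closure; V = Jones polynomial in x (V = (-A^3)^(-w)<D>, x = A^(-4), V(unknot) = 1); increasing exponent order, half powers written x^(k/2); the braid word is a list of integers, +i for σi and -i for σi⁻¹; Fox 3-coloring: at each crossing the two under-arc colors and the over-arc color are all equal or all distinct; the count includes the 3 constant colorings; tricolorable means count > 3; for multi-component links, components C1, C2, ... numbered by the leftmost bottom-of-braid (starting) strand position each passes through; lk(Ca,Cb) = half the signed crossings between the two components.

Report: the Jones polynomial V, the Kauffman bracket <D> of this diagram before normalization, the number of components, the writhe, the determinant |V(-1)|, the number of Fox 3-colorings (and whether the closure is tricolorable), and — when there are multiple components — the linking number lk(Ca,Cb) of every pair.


V = -x^(-5/2) - x^(5/2)
<D> = A^-7 + A^13 (w = +1)
2 components over 9 crossings, w = +1
lk(C1,C2): 0
9 Fox colorings among 3^10, |V(-1)| = 0: tricolorable
why: |V(-1)| = 0: so tricolorable, since 3 divides 0


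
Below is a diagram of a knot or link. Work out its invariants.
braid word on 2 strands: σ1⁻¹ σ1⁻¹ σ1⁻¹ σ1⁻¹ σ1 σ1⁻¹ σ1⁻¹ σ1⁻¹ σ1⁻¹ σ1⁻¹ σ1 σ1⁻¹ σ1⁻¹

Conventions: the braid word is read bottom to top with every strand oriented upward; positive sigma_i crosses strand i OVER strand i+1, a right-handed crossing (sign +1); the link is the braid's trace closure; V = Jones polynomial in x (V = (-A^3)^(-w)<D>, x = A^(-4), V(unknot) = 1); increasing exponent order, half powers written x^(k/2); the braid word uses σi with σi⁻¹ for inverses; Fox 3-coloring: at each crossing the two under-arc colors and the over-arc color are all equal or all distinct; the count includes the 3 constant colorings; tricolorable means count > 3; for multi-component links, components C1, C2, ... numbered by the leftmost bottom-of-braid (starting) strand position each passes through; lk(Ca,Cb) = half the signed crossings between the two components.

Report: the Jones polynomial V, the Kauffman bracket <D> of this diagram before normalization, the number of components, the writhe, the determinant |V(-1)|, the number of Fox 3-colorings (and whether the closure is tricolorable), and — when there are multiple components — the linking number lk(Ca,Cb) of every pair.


Jones polynomial: V(x) = -x^-13 + x^-12 - x^-11 + x^-10 - x^-9 + x^-8 - x^-7 + x^-6 + x^-4
<D> = -A^-11 - A^-3 + A - A^5 + A^9 - A^13 + A^17 - A^21 + A^25; writhe -9
components 1, writhe -9 (13 crossings)
3-colorings: 9 of 3^13, det 9 — tricolorable
note: w = -9 shifts under R1 moves; the (-A^3)^(9) factor cancels that in V


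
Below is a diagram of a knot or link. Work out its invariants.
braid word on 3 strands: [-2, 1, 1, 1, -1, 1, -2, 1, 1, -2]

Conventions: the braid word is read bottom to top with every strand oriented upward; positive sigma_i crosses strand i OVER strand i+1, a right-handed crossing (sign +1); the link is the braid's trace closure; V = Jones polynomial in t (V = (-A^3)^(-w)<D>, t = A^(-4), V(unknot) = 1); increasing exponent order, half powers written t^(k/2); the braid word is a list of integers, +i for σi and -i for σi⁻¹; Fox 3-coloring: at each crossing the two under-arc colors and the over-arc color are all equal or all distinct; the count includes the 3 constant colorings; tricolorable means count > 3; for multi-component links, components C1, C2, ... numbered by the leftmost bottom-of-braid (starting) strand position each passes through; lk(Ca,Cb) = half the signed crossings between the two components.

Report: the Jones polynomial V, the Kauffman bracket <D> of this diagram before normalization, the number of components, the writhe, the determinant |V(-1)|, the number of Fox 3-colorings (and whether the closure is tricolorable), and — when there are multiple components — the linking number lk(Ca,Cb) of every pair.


V = -t^-2 + 2t^-1 - 3 + 5t - 4t^2 + 5t^3 - 4t^4 + 2t^5 - t^6
<D> = -A^-18 + 2A^-14 - 4A^-10 + 5A^-6 - 4A^-2 + 5A^2 - 3A^6 + 2A^10 - A^14 (w = +2)
1 component over 10 crossings, w = +2
9 Fox colorings among 3^10, |V(-1)| = 27: tricolorable
why: the word shrinks to σ2⁻¹ σ1 σ1 σ1 σ2⁻¹ σ1 σ1 σ2⁻¹ after cancelling


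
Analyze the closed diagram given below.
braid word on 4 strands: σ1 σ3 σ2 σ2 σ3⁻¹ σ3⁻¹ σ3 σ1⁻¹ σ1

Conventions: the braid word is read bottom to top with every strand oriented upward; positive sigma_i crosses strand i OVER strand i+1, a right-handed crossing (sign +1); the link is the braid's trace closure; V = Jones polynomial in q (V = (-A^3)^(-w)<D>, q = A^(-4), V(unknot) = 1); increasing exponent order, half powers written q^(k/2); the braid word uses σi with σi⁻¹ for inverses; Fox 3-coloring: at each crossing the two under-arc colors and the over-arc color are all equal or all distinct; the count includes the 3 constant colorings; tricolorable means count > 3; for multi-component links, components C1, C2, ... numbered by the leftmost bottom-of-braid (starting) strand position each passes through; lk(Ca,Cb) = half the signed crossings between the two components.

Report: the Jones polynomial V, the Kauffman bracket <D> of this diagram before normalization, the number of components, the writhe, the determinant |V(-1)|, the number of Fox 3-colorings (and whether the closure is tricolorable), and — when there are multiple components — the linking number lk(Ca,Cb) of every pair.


V(q) = 1 + q + q^2 + q^3
bracket: -A^-3 - A - A^5 - A^9, w = +3
3 components, writhe +3, over 9 crossings
lk(C1,C2) = 0
linking number lk(C1,C3) = +1
lk(C2,C3): 0
det 0, colorings 9 of 3^9 — tricolorable
observation: det 0 = |V(-1)|; divisible by 3, so tricolorable


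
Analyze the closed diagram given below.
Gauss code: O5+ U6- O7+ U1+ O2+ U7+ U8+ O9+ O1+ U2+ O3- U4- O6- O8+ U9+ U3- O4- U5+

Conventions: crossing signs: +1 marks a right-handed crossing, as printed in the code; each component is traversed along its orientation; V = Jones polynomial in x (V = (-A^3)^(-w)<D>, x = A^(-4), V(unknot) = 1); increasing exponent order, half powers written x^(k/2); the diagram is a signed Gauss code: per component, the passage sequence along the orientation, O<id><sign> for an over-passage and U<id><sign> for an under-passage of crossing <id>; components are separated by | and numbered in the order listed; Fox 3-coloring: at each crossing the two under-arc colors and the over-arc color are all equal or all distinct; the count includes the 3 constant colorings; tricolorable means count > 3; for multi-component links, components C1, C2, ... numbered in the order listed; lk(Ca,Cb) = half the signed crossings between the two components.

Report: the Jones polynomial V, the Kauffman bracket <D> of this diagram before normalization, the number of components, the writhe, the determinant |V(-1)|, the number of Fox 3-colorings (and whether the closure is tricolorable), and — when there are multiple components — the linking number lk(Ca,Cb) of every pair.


Jones polynomial: V(x) = -x^-1 + 2 - x + 2x^2 - x^3 + x^4 - x^5
<D> = A^-11 - A^-7 + A^-3 - 2A + A^5 - 2A^9 + A^13; writhe +3
components 1, writhe +3 (9 crossings)
3-colorings: 9 of 3^9, det 9 — tricolorable
note: |V(-1)| = 9: so tricolorable, since 3 divides 9


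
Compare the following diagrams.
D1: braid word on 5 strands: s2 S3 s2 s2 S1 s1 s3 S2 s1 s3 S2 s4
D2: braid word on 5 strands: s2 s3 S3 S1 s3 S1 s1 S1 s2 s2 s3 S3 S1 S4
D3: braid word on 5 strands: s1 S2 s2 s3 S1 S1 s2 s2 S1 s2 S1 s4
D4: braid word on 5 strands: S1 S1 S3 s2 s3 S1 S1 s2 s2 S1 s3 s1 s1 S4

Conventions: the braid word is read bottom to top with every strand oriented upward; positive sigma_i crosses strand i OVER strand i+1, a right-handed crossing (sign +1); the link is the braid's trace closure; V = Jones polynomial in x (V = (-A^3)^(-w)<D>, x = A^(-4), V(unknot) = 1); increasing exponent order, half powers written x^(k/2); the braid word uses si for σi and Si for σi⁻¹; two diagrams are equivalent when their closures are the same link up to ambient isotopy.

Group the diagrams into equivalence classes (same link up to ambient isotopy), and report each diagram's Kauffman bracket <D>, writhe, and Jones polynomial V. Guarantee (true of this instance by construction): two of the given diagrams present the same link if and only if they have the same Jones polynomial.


classes: {D1} | {D2, D3, D4}
V(D1) = 1  [12 crossings, <D> = A^12, w = +4]
V(D2) = -x^-3 + 2x^-2 - 2x^-1 + 3 - 2x + 2x^2 - x^3  [14 crossings, <D> = -A^-12 + 2A^-8 - 2A^-4 + 3 - 2A^4 + 2A^8 - A^12, w = 0]
D3 (bracket -A^-6 + 2A^-2 - 2A^2 + 3A^6 - 2A^10 + 2A^14 - A^18; 12 crossings at w = +2): V = -x^-3 + 2x^-2 - 2x^-1 + 3 - 2x + 2x^2 - x^3
D4 (bracket -A^-12 + 2A^-8 - 2A^-4 + 3 - 2A^4 + 2A^8 - A^12; 14 crossings at w = 0): V = -x^-3 + 2x^-2 - 2x^-1 + 3 - 2x + 2x^2 - x^3
insight: comparing 4 Jones polynomials yields 2 groups


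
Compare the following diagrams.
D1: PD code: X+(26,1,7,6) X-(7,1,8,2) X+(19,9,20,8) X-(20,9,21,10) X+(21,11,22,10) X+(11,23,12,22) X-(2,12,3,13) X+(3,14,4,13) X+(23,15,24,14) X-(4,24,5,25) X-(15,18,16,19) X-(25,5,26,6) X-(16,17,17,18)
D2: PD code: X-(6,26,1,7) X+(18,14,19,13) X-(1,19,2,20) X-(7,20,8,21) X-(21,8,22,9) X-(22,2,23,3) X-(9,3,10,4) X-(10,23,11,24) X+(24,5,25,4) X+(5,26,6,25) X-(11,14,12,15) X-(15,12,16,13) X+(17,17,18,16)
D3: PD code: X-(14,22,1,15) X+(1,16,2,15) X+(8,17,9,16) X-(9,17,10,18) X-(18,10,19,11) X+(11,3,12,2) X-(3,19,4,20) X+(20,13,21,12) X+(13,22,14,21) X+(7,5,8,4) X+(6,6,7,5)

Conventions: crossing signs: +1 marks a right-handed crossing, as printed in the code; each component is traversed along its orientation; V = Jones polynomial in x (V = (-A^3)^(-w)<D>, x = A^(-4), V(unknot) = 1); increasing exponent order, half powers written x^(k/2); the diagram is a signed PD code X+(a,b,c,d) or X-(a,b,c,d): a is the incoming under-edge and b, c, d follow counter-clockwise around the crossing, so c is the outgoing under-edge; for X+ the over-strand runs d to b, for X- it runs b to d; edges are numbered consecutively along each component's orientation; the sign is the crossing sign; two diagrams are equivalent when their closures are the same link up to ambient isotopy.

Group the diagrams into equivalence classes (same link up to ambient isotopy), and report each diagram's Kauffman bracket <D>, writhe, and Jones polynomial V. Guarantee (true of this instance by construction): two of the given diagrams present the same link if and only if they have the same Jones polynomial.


classes: {D1} | {D2} | {D3}
V(D1) = -x^(-3/2) - 2x^(1/2) + x^(3/2) - x^(5/2) + x^(7/2)  [13 crossings, <D> = -A^-17 + A^-13 - A^-9 + 2A^-5 + A^3, w = -1]
V(D2) = x^(-13/2) - x^(-11/2) + x^(-9/2) - 2x^(-7/2) - x^(-3/2)  [13 crossings, <D> = A^-9 + 2A^-1 - A^3 + A^7 - A^11, w = -5]
V(D3) = -x^(-3/2) + x^(-1/2) - 2x^(1/2) + x^(3/2) - 2x^(5/2) + x^(7/2)  (w +3, c 11, <D> = -A^-5 + 2A^-1 - A^3 + 2A^7 - A^11 + A^15)
insight: comparing 3 Jones polynomials yields 3 groups


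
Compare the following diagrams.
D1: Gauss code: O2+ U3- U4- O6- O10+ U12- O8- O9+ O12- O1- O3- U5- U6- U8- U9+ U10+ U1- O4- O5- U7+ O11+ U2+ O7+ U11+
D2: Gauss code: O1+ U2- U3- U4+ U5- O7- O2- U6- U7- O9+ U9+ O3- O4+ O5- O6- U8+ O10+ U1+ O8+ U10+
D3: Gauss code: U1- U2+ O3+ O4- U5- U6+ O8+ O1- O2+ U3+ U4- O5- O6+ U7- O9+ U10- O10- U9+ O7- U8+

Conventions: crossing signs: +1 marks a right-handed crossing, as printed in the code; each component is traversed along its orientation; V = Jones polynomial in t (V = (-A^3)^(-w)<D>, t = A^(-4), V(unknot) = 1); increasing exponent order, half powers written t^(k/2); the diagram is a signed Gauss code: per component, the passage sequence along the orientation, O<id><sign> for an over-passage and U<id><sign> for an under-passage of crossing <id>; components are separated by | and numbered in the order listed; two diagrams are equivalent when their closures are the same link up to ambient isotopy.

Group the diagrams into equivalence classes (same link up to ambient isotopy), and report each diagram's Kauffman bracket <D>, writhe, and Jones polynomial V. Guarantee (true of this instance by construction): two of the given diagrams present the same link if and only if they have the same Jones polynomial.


classes: {D1, D2} | {D3}
V(D1) = -t^-3 + t^-2 - t^-1 + 3 - t + t^2 - t^3  [12 crossings, <D> = -A^-18 + A^-14 - A^-10 + 3A^-6 - A^-2 + A^2 - A^6, w = -2]
V(D2) = -t^-3 + t^-2 - t^-1 + 3 - t + t^2 - t^3  (w 0, c 10, <D> = -A^-12 + A^-8 - A^-4 + 3 - A^4 + A^8 - A^12)
D3 (bracket 1; 10 crossings at w = 0): V = 1
note: V(t) takes 2 values over 3 diagrams, fixing the grouping


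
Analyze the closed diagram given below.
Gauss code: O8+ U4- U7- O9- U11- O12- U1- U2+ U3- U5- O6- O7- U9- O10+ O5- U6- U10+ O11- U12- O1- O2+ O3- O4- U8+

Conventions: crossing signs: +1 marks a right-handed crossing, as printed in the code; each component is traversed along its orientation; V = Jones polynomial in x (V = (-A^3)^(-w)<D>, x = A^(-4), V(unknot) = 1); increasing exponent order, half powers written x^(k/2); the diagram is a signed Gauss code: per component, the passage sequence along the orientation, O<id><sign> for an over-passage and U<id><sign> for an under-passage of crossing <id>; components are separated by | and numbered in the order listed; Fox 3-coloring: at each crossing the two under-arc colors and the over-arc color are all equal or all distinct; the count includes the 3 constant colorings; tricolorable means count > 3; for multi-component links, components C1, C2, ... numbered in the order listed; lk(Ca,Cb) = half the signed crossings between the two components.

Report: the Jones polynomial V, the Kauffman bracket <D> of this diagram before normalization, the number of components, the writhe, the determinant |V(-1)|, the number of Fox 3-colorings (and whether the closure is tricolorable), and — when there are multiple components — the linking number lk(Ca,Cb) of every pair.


Jones polynomial: V(x) = -x^-9 + 2x^-8 - 3x^-7 + 3x^-6 - 3x^-5 + 3x^-4 - x^-3 + x^-2
<D> = A^-10 - A^-6 + 3A^-2 - 3A^2 + 3A^6 - 3A^10 + 2A^14 - A^18; writhe -6
components 1, writhe -6 (12 crossings)
3-colorings: 3 of 3^12, det 17 — not tricolorable
note: det 17 = |V(-1)|; not divisible by 3, so not tricolorable


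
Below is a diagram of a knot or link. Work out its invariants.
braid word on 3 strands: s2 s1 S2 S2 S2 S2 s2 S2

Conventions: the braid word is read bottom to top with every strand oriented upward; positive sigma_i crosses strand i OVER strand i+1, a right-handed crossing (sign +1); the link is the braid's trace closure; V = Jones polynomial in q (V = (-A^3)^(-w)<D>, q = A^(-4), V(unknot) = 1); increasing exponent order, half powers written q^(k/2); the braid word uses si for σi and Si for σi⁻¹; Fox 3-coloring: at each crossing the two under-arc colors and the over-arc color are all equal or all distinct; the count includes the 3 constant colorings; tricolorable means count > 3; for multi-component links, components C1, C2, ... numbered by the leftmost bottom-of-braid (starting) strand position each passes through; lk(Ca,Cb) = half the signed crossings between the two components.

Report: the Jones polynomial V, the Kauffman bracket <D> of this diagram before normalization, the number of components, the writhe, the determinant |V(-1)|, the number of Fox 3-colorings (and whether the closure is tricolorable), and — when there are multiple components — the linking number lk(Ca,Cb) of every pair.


Jones polynomial: V(q) = -q^-4 + q^-3 + q^-1
<D> = A^-2 + A^6 - A^10; writhe -2
components 1, writhe -2 (8 crossings)
3-colorings: 9 of 3^8, det 3 — tricolorable
note: w = -2 (over 8 crossings) is diagram-only; (-A^3)^(2) removes it from V


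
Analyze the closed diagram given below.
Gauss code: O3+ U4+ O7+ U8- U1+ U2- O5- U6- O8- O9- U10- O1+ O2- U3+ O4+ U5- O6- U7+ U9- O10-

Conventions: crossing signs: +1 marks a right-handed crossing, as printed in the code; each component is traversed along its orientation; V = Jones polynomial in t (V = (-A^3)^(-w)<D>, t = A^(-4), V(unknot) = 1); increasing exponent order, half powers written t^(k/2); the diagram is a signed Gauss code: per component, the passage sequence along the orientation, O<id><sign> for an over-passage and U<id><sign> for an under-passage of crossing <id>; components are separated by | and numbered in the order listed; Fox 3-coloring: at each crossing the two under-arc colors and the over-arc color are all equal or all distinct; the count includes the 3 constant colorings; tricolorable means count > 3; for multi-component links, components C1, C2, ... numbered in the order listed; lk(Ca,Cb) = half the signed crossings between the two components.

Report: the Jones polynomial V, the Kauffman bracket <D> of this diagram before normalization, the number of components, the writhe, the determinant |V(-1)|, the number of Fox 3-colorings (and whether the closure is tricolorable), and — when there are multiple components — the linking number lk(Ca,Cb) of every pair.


Jones polynomial: V(t) = -t^-4 + t^-3 + t^-1
<D> = A^-2 + A^6 - A^10; writhe -2
components 1, writhe -2 (10 crossings)
3-colorings: 9 of 3^10, det 3 — tricolorable
note: |V(-1)| = 3: so tricolorable, since 3 divides 3


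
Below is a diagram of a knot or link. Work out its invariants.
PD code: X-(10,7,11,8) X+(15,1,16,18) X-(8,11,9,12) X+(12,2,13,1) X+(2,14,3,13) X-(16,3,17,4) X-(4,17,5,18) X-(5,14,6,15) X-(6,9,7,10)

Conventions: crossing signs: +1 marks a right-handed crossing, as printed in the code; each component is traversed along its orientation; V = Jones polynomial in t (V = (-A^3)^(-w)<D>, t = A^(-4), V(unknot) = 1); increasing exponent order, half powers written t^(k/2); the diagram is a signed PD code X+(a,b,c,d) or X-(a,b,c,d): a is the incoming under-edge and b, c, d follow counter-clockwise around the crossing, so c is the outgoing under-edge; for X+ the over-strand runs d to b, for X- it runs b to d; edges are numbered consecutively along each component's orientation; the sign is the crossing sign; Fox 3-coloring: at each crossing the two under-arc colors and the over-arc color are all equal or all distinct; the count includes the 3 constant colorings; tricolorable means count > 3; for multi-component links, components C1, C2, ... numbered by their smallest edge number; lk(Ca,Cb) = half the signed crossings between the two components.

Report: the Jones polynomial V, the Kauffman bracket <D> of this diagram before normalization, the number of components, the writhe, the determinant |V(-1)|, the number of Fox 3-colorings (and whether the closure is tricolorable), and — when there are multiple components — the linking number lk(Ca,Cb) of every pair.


V(t) = -t^-6 + 2t^-5 - 2t^-4 + 3t^-3 - 3t^-2 + 2t^-1 - 1 + t
bracket: -A^-13 + A^-9 - 2A^-5 + 3A^-1 - 3A^3 + 2A^7 - 2A^11 + A^15, w = -3
1 component, writhe -3, over 9 crossings
det 15, colorings 9 of 3^9 — tricolorable
observation: |V(-1)| = 15: so tricolorable, since 3 divides 15


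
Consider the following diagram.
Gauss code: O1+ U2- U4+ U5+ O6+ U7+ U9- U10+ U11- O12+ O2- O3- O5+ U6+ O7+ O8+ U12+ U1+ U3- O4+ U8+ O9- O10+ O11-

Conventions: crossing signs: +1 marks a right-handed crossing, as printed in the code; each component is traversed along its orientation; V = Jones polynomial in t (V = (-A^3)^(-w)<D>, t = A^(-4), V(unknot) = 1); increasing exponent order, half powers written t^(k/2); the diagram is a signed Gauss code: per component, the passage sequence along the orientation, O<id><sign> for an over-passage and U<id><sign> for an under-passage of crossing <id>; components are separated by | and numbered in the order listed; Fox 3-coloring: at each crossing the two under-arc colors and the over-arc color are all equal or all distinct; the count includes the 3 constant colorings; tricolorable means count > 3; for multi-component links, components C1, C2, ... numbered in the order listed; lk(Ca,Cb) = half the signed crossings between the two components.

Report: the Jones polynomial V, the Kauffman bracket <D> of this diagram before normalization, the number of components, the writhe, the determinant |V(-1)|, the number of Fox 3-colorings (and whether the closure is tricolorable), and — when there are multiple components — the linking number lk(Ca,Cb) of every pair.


Jones polynomial: V(t) = 2t - 2t^2 + 3t^3 - 3t^4 + 2t^5 - 2t^6 + t^7
<D> = A^-16 - 2A^-12 + 2A^-8 - 3A^-4 + 3 - 2A^4 + 2A^8; writhe +4
components 1, writhe +4 (12 crossings)
3-colorings: 9 of 3^12, det 15 — tricolorable
note: |V(-1)| = 15: so tricolorable, since 3 divides 15


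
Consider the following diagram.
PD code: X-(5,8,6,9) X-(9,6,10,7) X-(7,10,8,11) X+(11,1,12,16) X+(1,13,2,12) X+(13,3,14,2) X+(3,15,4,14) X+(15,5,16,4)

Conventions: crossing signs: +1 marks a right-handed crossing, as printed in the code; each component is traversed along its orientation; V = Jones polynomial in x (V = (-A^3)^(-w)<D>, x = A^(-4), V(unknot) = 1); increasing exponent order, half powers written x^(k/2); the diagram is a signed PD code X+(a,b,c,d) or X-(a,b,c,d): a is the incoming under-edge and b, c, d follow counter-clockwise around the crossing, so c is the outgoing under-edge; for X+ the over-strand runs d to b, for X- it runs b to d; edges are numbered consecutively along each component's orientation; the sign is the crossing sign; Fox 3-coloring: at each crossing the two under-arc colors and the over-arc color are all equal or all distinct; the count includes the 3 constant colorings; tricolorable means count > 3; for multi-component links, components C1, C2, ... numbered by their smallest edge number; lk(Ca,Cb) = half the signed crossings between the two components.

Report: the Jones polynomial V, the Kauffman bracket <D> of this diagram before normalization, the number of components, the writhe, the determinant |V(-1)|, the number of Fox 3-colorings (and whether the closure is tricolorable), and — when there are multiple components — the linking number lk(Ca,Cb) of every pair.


Jones polynomial: V(x) = -x^-2 + x^-1 - 1 + 3x - 2x^2 + 3x^3 - 2x^4 + x^5 - x^6
<D> = -A^-18 + A^-14 - 2A^-10 + 3A^-6 - 2A^-2 + 3A^2 - A^6 + A^10 - A^14; writhe +2
components 1, writhe +2 (8 crossings)
3-colorings: 9 of 3^8, det 15 — tricolorable
note: det 15 = |V(-1)|; divisible by 3, so tricolorable


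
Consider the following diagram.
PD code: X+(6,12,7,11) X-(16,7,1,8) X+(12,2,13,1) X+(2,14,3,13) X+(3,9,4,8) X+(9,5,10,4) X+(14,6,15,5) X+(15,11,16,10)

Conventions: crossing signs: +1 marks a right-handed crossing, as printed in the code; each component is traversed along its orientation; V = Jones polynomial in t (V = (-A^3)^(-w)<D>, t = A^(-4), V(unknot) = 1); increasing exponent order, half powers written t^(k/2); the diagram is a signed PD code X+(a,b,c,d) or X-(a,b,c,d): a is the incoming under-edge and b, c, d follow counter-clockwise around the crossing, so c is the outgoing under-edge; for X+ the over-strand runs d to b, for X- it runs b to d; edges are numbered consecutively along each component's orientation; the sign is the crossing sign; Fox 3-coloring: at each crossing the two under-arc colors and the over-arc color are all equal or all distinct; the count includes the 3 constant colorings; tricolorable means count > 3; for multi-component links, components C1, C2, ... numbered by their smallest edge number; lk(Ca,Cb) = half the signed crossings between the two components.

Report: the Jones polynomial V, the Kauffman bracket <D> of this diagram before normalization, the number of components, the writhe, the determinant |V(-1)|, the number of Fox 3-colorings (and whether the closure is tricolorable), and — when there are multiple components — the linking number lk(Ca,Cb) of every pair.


V(t) = t^2 + 2t^4 - 2t^5 + t^6 - 2t^7 + t^8
bracket: A^-14 - 2A^-10 + A^-6 - 2A^-2 + 2A^2 + A^10, w = +6
1 component, writhe +6, over 8 crossings
det 9, colorings 27 of 3^8 — tricolorable
observation: w = +6 shifts under R1 moves; the (-A^3)^(-6) factor cancels that in V


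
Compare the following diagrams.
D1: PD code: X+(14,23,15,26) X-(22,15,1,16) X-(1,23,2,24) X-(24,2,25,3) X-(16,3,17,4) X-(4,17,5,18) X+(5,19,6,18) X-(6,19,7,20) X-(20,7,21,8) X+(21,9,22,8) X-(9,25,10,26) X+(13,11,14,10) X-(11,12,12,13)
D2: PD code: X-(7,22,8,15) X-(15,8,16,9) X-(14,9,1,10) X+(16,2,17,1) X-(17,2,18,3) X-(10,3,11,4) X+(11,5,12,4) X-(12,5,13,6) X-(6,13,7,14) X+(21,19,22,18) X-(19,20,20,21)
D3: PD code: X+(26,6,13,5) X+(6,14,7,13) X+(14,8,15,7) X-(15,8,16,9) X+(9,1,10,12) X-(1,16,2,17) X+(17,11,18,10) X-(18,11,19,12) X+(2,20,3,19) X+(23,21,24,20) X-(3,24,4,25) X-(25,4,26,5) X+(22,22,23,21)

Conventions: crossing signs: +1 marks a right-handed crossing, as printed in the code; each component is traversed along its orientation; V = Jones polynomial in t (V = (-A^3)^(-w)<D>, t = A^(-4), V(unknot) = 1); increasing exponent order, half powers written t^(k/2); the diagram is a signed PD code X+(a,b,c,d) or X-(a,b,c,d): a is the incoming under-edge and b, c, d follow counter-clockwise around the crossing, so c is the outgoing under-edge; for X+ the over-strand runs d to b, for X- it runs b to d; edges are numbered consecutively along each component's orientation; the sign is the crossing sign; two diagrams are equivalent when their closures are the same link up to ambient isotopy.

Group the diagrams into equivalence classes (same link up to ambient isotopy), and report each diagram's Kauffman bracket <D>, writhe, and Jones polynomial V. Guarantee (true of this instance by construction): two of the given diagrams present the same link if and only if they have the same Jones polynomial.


grouping into links: {D1, D2} | {D3}
V(D1) = t^(-13/2) - t^(-11/2) + t^(-9/2) - 2t^(-7/2) - t^(-3/2)  (w -5, c 13, <D> = A^-9 + 2A^-1 - A^3 + A^7 - A^11)
D2 (bracket A^-9 + 2A^-1 - A^3 + A^7 - A^11; 11 crossings at w = -5): V = t^(-13/2) - t^(-11/2) + t^(-9/2) - 2t^(-7/2) - t^(-3/2)
D3 (bracket A^7 + A^11; 13 crossings at w = +3): V = -t^(-1/2) - t^(1/2)
why: V(t) takes 2 values over 3 diagrams, fixing the grouping
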